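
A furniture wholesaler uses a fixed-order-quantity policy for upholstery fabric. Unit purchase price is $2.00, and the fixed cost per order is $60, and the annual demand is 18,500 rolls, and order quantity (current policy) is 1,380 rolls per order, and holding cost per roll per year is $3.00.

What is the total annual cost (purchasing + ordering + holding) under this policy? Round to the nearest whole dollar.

Orders/yr = 18,500/1,380 = 13.406; ordering cost = 13.406 × $60 = $804.35
Average inventory = 1,380/2 = 690; holding cost = 690 × $3 = $2,070.00
Purchase cost = D·C = 18,500 × 2 = $37,000.00
Total = $804.35 + $2,070.00 + $37,000.00 = $39,874.35

$39,874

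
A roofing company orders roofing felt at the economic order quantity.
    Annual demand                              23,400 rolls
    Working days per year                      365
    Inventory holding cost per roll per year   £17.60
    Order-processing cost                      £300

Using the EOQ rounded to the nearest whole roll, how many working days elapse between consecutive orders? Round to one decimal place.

Q* = √(2·D·S / H) = √(2·23,400·300 / 17.6) = √797,727.3 ≈ 893.16 → Q = 893 rolls
T = Q/D × 365 days = 893/23,400 × 365 = 13.929 days

13.9 days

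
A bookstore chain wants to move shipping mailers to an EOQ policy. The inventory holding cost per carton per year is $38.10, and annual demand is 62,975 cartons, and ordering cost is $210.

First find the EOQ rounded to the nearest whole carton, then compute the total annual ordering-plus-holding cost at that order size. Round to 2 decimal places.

$31,744.70

Q* = √(2·D·S / H) = √(2·62,975·210 / 38.1) = √694,212.6 ≈ 833.19 → Q = 833 cartons
Annual ordering cost = (D/Q)·S = (62,975/833) × 210 = $15,876.05
Annual holding cost  = (Q/2)·H = (833/2) × 38.1 = $15,868.65
Total = $15,876.05 + $15,868.65 = $31,744.70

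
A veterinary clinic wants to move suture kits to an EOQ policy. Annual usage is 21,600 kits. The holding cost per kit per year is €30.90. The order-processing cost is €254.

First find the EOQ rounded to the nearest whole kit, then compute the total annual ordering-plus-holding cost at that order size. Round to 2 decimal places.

EOQ = √(2DS/H) = √(2 × 21,600 × 254 / 30.9)
    = √(355,106.80) ≈ 595.91 → Q = 596 kits
Annual ordering cost = (D/Q)·S = (21,600/596) × 254 = €9,205.37
Annual holding cost  = (Q/2)·H = (596/2) × 30.9 = €9,208.20
Total = €9,205.37 + €9,208.20 = €18,413.57

€18,413.57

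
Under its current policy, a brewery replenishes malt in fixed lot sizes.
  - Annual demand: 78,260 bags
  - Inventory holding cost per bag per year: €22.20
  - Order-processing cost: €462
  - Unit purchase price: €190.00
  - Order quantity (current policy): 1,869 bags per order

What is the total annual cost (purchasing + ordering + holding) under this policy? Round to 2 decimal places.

Ordering: D/Q × S = 78,260/1,869 × €462 = €19,345.17
Holding:  Q/2 × H = 1,869/2 × €22.2 = €20,745.90
Purchase cost = D·C = 78,260 × 190 = €14,869,400.00
Total = €19,345.17 + €20,745.90 + €14,869,400.00 = €14,909,491.07

€14,909,491.07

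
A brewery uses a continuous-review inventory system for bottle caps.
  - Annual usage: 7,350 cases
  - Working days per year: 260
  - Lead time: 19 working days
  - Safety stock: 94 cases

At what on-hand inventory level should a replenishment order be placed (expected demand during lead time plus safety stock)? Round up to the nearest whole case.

632 cases

Daily demand d = 7,350 / 260 = 28.269 cases/day
Demand during lead time = 28.269 × 19 = 537.12
Reorder point = 537.12 + 94 = 631.12 → round up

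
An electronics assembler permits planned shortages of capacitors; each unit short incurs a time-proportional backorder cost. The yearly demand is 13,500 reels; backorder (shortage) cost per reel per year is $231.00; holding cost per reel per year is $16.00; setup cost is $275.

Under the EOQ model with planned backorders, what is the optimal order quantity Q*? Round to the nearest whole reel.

Q* = √(2DS/H) · √((H + b)/b)
   = √(2 × 13,500 × 275 / 16) · √((16 + 231) / 231)
   = 681.221 × 1.0341 ≈ 704.42

704 reels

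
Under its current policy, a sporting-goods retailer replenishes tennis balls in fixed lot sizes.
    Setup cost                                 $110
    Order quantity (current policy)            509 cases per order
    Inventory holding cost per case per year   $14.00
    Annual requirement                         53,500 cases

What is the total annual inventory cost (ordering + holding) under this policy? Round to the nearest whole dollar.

$15,125

Orders/yr = 53,500/509 = 105.108; ordering cost = 105.108 × $110 = $11,561.89
Average inventory = 509/2 = 254.5; holding cost = 254.5 × $14 = $3,563.00
Total = $11,561.89 + $3,563.00 = $15,124.89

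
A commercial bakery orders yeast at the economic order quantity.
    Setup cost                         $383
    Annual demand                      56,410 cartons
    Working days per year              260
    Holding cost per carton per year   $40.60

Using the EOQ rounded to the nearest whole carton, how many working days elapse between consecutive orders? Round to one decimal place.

EOQ = √(2DS/H) = √(2 × 56,410 × 383 / 40.6)
    = √(1,064,287.19) ≈ 1,031.64 → Q = 1,032 cartons
Days between orders = 260 / (D/Q) = 260 / 54.661 ≈ 4.757

4.8 days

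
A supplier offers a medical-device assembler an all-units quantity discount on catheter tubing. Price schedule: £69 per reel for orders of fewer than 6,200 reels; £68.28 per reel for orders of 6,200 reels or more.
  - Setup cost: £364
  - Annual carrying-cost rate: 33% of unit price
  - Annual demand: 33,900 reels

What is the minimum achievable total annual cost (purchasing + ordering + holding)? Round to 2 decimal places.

H₁ = 33%×£69 = £22.7700;  H₂ = 33%×£68.28 = £22.5324
EOQ₁ = √(2×33,900×364/22.7700) = 1,041.08  (< 6,200, feasible at tier 1)
EOQ₂ = √(2×33,900×364/22.5324) = 1,046.55  (< 6,200 → use Q = 6,200 at tier-2 price)
TC(tier 1 (EOQ₁), Q≈1,041.1) = £2,362,805.39
TC(tier 2, Q≈6,200.0) = £2,386,532.70
Minimum at tier 1 (EOQ₁): £2,362,805.39

£2,362,805.39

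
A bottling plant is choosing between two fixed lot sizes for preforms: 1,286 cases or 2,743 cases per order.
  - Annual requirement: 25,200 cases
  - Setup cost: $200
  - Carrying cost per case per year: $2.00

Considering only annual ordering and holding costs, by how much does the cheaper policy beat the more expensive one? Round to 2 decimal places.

Annual cost at Q: ordering D·S/Q plus holding Q·H/2.
TC(1,286) = (25,200/1,286)×200 + (1,286/2)×2 = $5,205.13
TC(2,743) = (25,200/2,743)×200 + (2,743/2)×2 = $4,580.40
|ΔTC| = |$5,205.13 − $4,580.40| = $624.72

$624.72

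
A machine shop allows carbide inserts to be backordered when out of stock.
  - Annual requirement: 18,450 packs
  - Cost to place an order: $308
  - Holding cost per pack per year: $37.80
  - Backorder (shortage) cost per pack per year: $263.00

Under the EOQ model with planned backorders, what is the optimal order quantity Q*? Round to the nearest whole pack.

Q* = √(2DS/H) · √((H + b)/b)
   = √(2 × 18,450 × 308 / 37.8) · √((37.8 + 263) / 263)
   = 548.331 × 1.0695 ≈ 586.41

586 packs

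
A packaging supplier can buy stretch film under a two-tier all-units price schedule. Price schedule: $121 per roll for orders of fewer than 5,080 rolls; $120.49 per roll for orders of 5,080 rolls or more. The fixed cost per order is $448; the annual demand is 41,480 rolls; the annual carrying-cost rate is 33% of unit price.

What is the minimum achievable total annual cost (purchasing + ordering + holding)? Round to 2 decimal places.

$5,057,603.26

H₁ = 33%×$121 = $39.9300;  H₂ = 33%×$120.49 = $39.7617
EOQ₁ = √(2×41,480×448/39.9300) = 964.77  (< 5,080, feasible at tier 1)
EOQ₂ = √(2×41,480×448/39.7617) = 966.81  (< 5,080 → use Q = 5,080 at tier-2 price)
TC(tier 1 (EOQ₁), Q≈964.8) = $5,057,603.26
TC(tier 2, Q≈5,080.0) = $5,102,578.00
Minimum at tier 1 (EOQ₁): $5,057,603.26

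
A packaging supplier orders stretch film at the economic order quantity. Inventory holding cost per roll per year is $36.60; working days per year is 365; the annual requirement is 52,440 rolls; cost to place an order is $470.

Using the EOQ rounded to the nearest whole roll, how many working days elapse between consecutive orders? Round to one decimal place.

2DS/H = 2·52,440·470/36.6 = 1,346,819.67
EOQ = √1,346,819.67 ≈ 1,160.53 → Q = 1,161 rolls
Days between orders = 365 / (D/Q) = 365 / 45.168 ≈ 8.081

8.1 days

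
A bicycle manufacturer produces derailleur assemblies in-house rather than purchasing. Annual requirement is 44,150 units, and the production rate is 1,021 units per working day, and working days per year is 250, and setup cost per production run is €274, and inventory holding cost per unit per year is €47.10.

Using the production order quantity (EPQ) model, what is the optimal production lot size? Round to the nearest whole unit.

Daily demand d = 44,150/250 = 176.600; p = 1021; 1 − d/p = 0.82703
EPQ = √(2DS / (H(1 − d/p)))
    = √(2 × 44,150 × 274 / (47.1 × 0.82703)) ≈ 788.10

788 units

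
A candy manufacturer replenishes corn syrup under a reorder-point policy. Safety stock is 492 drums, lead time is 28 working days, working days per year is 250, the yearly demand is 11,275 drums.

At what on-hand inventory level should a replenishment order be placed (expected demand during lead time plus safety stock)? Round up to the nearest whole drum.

Daily demand d = 11,275 / 250 = 45.100 drums/day
Demand during lead time = 45.100 × 28 = 1,262.80
Reorder point = 1,262.80 + 492 = 1,754.80 → round up

1,755 drums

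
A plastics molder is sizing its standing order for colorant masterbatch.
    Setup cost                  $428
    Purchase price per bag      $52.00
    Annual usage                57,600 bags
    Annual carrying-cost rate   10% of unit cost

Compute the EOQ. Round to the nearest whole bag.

Holding cost per bag per year: H = 10% × $52 = $5.2000
EOQ = √(2DS/H) = √(2 × 57,600 × 428 / 5.2)
    = √(9,481,846.15) ≈ 3,079.26

3,079 bags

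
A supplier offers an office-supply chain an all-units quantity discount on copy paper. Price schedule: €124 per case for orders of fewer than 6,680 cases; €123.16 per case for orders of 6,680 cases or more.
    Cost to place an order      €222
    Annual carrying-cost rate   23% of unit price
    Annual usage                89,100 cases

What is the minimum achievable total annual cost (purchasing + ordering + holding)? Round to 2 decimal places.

H₁ = 23%×€124 = €28.5200;  H₂ = 23%×€123.16 = €28.3268
EOQ₁ = √(2×89,100×222/28.5200) = 1,177.76  (< 6,680, feasible at tier 1)
EOQ₂ = √(2×89,100×222/28.3268) = 1,181.77  (< 6,680 → use Q = 6,680 at tier-2 price)
TC(tier 1 (EOQ₁), Q≈1,177.8) = €11,081,989.62
TC(tier 2, Q≈6,680.0) = €11,071,128.62
Minimum at tier 2: €11,071,128.62

€11,071,128.62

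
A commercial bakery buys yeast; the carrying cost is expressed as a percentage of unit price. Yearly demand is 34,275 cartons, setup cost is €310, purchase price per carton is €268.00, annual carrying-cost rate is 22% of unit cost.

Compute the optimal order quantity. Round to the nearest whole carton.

Holding cost per carton per year: H = 22% × €268 = €58.9600
Optimal lot size Q* = (2 × 34,275 × €310 / €58.96)^½ ≈ 600.35

600 cartons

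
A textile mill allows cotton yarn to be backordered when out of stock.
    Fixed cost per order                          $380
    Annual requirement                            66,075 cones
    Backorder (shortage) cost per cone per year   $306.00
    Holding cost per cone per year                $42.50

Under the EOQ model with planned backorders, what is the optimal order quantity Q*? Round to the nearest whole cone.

1,160 cones

Q* = √(2DS/H) · √((H + b)/b)
   = √(2 × 66,075 × 380 / 42.5) · √((42.5 + 306) / 306)
   = 1,087.003 × 1.0672 ≈ 1,160.04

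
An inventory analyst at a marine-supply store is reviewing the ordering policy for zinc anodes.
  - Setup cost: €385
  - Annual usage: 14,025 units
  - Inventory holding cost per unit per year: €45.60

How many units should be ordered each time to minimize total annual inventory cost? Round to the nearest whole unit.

487 units

EOQ = √(2DS/H) = √(2 × 14,025 × 385 / 45.6)
    = √(236,825.66) ≈ 486.65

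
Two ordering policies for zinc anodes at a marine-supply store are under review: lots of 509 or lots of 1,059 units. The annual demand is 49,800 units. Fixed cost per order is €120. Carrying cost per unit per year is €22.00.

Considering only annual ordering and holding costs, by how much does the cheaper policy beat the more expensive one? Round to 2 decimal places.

TC(Q) = (D/Q)S + (Q/2)H
TC(509) = (49,800/509)×120 + (509/2)×22 = €17,339.67
TC(1,059) = (49,800/1,059)×120 + (1,059/2)×22 = €17,292.06
|ΔTC| = |€17,339.67 − €17,292.06| = €47.61

€47.61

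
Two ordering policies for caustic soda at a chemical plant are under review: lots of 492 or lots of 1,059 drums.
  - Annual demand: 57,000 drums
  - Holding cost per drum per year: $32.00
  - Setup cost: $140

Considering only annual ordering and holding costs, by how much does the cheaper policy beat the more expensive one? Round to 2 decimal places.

For each Q, cost = (D/Q)·S + (Q/2)·H.
TC(492) = (57,000/492)×140 + (492/2)×32 = $24,091.51
TC(1,059) = (57,000/1,059)×140 + (1,059/2)×32 = $24,479.41
|ΔTC| = |$24,091.51 − $24,479.41| = $387.90

$387.90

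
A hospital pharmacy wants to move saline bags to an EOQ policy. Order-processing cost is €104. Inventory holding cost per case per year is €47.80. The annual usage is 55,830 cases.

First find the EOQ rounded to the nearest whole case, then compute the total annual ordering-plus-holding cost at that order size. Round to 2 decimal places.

€23,560.23

Q* = √(2·D·S / H) = √(2·55,830·104 / 47.8) = √242,942.3 ≈ 492.89 → Q = 493 cases
Ordering: D/Q × S = 55,830/493 × €104 = €11,777.53
Holding:  Q/2 × H = 493/2 × €47.8 = €11,782.70
Total = €11,777.53 + €11,782.70 = €23,560.23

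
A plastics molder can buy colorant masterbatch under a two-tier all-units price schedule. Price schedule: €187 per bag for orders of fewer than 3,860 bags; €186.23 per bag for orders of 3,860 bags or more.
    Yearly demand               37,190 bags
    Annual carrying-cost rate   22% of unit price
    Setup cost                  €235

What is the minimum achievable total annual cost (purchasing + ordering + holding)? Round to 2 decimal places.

€6,981,346.01

H₁ = 22%×€187 = €41.1400;  H₂ = 22%×€186.23 = €40.9706
EOQ₁ = √(2×37,190×235/41.1400) = 651.82  (< 3,860, feasible at tier 1)
EOQ₂ = √(2×37,190×235/40.9706) = 653.17  (< 3,860 → use Q = 3,860 at tier-2 price)
TC(tier 1 (EOQ₁), Q≈651.8) = €6,981,346.01
TC(tier 2, Q≈3,860.0) = €7,007,231.12
Minimum at tier 1 (EOQ₁): €6,981,346.01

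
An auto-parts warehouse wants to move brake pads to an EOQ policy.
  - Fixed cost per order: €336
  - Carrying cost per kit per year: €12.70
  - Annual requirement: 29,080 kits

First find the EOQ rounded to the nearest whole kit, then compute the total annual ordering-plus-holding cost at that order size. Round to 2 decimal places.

2DS/H = 2·29,080·336/12.7 = 1,538,721.26
EOQ = √1,538,721.26 ≈ 1,240.45 → Q = 1,240 kits
Orders/yr = 29,080/1,240 = 23.452; ordering cost = 23.452 × €336 = €7,879.74
Average inventory = 1,240/2 = 620; holding cost = 620 × €12.7 = €7,874.00
Total = €7,879.74 + €7,874.00 = €15,753.74

€15,753.74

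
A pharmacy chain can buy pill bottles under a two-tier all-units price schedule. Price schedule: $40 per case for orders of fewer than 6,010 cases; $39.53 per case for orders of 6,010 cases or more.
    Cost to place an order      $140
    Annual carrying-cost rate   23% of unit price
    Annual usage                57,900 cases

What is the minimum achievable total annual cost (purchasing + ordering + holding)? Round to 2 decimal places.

$2,317,456.91

H₁ = 23%×$40 = $9.2000;  H₂ = 23%×$39.53 = $9.0919
EOQ₁ = √(2×57,900×140/9.2000) = 1,327.47  (< 6,010, feasible at tier 1)
EOQ₂ = √(2×57,900×140/9.0919) = 1,335.34  (< 6,010 → use Q = 6,010 at tier-2 price)
TC(tier 1 (EOQ₁), Q≈1,327.5) = $2,328,212.71
TC(tier 2, Q≈6,010.0) = $2,317,456.91
Minimum at tier 2: $2,317,456.91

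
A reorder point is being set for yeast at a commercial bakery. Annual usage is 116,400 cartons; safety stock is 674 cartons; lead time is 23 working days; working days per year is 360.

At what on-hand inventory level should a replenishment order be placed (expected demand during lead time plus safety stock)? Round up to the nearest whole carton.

8,111 cartons

Daily demand d = 116,400 / 360 = 323.333 cartons/day
Demand during lead time = 323.333 × 23 = 7,436.67
Reorder point = 7,436.67 + 674 = 8,110.67 → round up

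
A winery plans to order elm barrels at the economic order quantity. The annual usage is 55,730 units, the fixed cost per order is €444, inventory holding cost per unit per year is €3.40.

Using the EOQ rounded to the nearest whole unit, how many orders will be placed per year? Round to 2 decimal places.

14.61 orders per year

2DS/H = 2·55,730·444/3.4 = 14,555,364.71
EOQ = √14,555,364.71 ≈ 3,815.15 → Q = 3,815
N = D/Q = 55,730/3,815 ≈ 14.608 orders/yr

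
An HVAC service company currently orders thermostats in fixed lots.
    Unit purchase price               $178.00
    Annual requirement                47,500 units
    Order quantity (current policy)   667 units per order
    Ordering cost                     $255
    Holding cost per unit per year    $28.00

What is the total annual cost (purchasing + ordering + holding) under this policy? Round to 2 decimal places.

Orders/yr = 47,500/667 = 71.214; ordering cost = 71.214 × $255 = $18,159.67
Average inventory = 667/2 = 333.5; holding cost = 333.5 × $28 = $9,338.00
Purchase cost = D·C = 47,500 × 178 = $8,455,000.00
Total = $18,159.67 + $9,338.00 + $8,455,000.00 = $8,482,497.67

$8,482,497.67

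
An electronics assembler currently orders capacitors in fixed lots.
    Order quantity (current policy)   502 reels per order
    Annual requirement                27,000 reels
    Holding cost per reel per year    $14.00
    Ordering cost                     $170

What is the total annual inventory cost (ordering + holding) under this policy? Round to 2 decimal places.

$12,657.43

Annual ordering cost = (D/Q)·S = (27,000/502) × 170 = $9,143.43
Annual holding cost  = (Q/2)·H = (502/2) × 14 = $3,514.00
Total = $9,143.43 + $3,514.00 = $12,657.43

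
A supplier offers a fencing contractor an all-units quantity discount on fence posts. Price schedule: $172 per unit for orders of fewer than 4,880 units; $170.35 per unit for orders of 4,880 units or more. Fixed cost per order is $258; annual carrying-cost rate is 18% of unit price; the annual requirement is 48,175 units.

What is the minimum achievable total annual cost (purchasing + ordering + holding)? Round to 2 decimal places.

H₁ = 18%×$172 = $30.9600;  H₂ = 18%×$170.35 = $30.6630
EOQ₁ = √(2×48,175×258/30.9600) = 896.06  (< 4,880, feasible at tier 1)
EOQ₂ = √(2×48,175×258/30.6630) = 900.39  (< 4,880 → use Q = 4,880 at tier-2 price)
TC(tier 1 (EOQ₁), Q≈896.1) = $8,313,841.90
TC(tier 2, Q≈4,880.0) = $8,283,975.93
Minimum at tier 2: $8,283,975.93

$8,283,975.93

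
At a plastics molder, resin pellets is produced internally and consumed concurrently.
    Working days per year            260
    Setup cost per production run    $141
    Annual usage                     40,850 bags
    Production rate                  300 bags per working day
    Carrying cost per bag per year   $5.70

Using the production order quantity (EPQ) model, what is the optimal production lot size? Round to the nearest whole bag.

d = 40,850/260 = 157.1154 bags/day;  effective holding cost H(1 − d/p) = 5.7·(1 − 157.1154/300) = 2.71481
Q* = √(2DS / H_eff) = √(2·40,850·141 / 2.71481) ≈ 2,059.92

2,060 bags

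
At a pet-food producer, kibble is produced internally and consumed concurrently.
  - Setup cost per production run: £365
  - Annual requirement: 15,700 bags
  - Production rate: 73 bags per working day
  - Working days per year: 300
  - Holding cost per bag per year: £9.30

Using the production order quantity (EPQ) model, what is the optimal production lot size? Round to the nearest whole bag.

Daily demand d = 15,700/300 = 52.333; p = 73; 1 − d/p = 0.28311
EPQ = √(2DS / (H(1 − d/p)))
    = √(2 × 15,700 × 365 / (9.3 × 0.28311)) ≈ 2,086.39

2,086 bags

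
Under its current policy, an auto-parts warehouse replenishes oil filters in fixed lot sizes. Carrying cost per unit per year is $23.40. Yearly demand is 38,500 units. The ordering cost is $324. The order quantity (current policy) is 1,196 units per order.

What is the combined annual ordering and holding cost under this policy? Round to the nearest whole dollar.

Orders/yr = 38,500/1,196 = 32.191; ordering cost = 32.191 × $324 = $10,429.77
Average inventory = 1,196/2 = 598; holding cost = 598 × $23.4 = $13,993.20
Total = $10,429.77 + $13,993.20 = $24,422.97

$24,423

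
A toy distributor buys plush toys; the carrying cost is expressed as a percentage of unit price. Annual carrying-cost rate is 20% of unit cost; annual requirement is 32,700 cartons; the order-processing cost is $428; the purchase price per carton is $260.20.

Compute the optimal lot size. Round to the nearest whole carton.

733 cartons

H = i·C = 0.2 × $260.2 = $52.0400 per carton-year
Optimal lot size Q* = (2 × 32,700 × $428 / $52.04)^½ ≈ 733.40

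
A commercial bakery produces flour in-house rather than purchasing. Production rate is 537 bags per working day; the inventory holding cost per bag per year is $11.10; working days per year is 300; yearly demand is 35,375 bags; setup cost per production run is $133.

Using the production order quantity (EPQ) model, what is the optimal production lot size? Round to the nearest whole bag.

1,042 bags

Daily demand d = 35,375/300 = 117.917; p = 537; 1 − d/p = 0.78042
EPQ = √(2DS / (H(1 − d/p)))
    = √(2 × 35,375 × 133 / (11.1 × 0.78042)) ≈ 1,042.23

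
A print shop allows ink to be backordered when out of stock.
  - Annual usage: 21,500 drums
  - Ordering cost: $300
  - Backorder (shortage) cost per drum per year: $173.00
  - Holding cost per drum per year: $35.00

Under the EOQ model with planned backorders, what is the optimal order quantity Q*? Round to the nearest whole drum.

666 drums

Basic EOQ = √(2·21,500·300/35) = 607.101
Backorder adjustment √((H+b)/b) = √((35+173)/173) = 1.0965
Q* = 607.101 × 1.0965 ≈ 665.69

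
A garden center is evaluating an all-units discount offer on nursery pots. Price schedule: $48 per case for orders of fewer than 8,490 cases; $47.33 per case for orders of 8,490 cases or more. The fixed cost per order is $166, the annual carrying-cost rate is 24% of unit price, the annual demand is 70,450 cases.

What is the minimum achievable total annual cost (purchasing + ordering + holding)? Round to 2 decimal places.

H₁ = 24%×$48 = $11.5200;  H₂ = 24%×$47.33 = $11.3592
EOQ₁ = √(2×70,450×166/11.5200) = 1,424.90  (< 8,490, feasible at tier 1)
EOQ₂ = √(2×70,450×166/11.3592) = 1,434.95  (< 8,490 → use Q = 8,490 at tier-2 price)
TC(tier 1 (EOQ₁), Q≈1,424.9) = $3,398,014.81
TC(tier 2, Q≈8,490.0) = $3,383,995.77
Minimum at tier 2: $3,383,995.77

$3,383,995.77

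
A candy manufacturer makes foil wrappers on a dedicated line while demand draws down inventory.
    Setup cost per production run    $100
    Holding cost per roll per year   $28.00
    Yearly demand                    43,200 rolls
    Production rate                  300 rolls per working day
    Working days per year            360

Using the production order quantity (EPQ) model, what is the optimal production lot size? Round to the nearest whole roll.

Daily demand d = 43,200/360 = 120.000; p = 300; 1 − d/p = 0.60000
EPQ = √(2DS / (H(1 − d/p)))
    = √(2 × 43,200 × 100 / (28 × 0.60000)) ≈ 717.14

717 rolls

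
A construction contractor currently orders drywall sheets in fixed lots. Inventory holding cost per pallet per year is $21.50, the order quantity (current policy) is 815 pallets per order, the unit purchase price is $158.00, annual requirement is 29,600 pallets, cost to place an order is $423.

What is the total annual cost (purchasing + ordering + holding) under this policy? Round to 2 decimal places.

$4,700,924.19

Orders/yr = 29,600/815 = 36.319; ordering cost = 36.319 × $423 = $15,362.94
Average inventory = 815/2 = 407.5; holding cost = 407.5 × $21.5 = $8,761.25
Purchase cost = D·C = 29,600 × 158 = $4,676,800.00
Total = $15,362.94 + $8,761.25 + $4,676,800.00 = $4,700,924.19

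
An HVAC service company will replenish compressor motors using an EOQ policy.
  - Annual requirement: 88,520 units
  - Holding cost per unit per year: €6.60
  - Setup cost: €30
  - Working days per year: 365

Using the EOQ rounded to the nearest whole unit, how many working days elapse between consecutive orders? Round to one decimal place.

2DS/H = 2·88,520·30/6.6 = 804,727.27
EOQ = √804,727.27 ≈ 897.07 → Q = 897 units
T = Q/D × 365 days = 897/88,520 × 365 = 3.699 days

3.7 days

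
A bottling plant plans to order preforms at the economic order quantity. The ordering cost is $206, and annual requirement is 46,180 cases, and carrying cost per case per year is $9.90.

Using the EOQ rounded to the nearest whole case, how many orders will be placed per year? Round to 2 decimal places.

Q* = √(2·D·S / H) = √(2·46,180·206 / 9.9) = √1,921,834.3 ≈ 1,386.30 → Q = 1,386
N = D/Q = 46,180/1,386 ≈ 33.319 orders/yr

33.32 orders per year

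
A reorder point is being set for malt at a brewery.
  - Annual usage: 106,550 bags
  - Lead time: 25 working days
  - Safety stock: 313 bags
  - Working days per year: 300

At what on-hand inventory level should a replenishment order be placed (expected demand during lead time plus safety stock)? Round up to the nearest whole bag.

9,193 bags

Daily demand d = 106,550 / 300 = 355.167 bags/day
Demand during lead time = 355.167 × 25 = 8,879.17
Reorder point = 8,879.17 + 313 = 9,192.17 → round up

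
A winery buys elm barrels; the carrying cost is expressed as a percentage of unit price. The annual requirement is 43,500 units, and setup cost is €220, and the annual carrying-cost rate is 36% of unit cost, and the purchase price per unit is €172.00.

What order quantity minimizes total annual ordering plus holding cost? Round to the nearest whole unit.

Holding cost per unit per year: H = 36% × €172 = €61.9200
EOQ = √(2DS/H) = √(2 × 43,500 × 220 / 61.92)
    = √(309,108.53) ≈ 555.98

556 units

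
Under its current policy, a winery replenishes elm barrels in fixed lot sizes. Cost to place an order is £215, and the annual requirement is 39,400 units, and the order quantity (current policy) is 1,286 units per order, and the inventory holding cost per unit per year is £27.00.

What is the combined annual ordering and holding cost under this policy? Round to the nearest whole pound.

£23,948

Orders/yr = 39,400/1,286 = 30.638; ordering cost = 30.638 × £215 = £6,587.09
Average inventory = 1,286/2 = 643; holding cost = 643 × £27 = £17,361.00
Total = £6,587.09 + £17,361.00 = £23,948.09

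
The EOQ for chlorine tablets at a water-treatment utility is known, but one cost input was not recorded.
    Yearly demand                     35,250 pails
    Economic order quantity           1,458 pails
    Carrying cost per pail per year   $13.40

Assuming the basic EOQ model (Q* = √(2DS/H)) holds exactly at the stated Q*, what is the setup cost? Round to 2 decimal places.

$404.05

EOQ relation: Q² = 2DS/H, so rearrange for the unknown.
S = Q²H / (2D) = 1,458² × 13.4 / (2 × 35,250) = 404.0459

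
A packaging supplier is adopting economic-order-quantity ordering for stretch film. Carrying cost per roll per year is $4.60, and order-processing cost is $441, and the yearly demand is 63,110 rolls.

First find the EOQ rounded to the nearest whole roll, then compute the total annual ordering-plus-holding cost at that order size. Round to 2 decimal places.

$16,001.56

Optimal lot size Q* = (2 × 63,110 × $441 / $4.6)^½ ≈ 3,478.60 → Q = 3,479 rolls
Orders/yr = 63,110/3,479 = 18.140; ordering cost = 18.140 × $441 = $7,999.86
Average inventory = 3,479/2 = 1739.5; holding cost = 1739.5 × $4.6 = $8,001.70
Total = $7,999.86 + $8,001.70 = $16,001.56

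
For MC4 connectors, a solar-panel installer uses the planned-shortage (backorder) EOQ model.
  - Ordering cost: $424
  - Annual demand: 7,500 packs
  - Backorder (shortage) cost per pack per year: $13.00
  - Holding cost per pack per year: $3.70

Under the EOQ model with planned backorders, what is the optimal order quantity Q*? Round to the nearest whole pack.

1,486 packs

Basic EOQ = √(2·7,500·424/3.7) = 1,311.075
Backorder adjustment √((H+b)/b) = √((3.7+13)/13) = 1.1334
Q* = 1,311.075 × 1.1334 ≈ 1,485.98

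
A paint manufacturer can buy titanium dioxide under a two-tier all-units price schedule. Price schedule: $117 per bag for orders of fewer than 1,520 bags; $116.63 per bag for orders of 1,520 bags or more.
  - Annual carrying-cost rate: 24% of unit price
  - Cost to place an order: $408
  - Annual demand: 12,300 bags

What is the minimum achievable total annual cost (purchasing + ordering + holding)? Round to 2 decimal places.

H₁ = 24%×$117 = $28.0800;  H₂ = 24%×$116.63 = $27.9912
EOQ₁ = √(2×12,300×408/28.0800) = 597.86  (< 1,520, feasible at tier 1)
EOQ₂ = √(2×12,300×408/27.9912) = 598.81  (< 1,520 → use Q = 1,520 at tier-2 price)
TC(tier 1 (EOQ₁), Q≈597.9) = $1,455,887.89
TC(tier 2, Q≈1,520.0) = $1,459,123.89
Minimum at tier 1 (EOQ₁): $1,455,887.89

$1,455,887.89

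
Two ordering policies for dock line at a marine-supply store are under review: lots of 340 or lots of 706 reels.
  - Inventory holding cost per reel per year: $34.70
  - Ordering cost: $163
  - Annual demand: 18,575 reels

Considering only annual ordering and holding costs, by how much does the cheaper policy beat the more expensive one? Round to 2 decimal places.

For each Q, cost = (D/Q)·S + (Q/2)·H.
TC(340) = (18,575/340)×163 + (340/2)×34.7 = $14,804.07
TC(706) = (18,575/706)×163 + (706/2)×34.7 = $16,537.66
|ΔTC| = |$14,804.07 − $16,537.66| = $1,733.59

$1,733.59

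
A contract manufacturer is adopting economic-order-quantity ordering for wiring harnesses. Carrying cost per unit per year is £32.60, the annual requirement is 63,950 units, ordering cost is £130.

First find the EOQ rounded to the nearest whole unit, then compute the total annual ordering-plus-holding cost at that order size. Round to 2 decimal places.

£23,281.76

EOQ = √(2DS/H) = √(2 × 63,950 × 130 / 32.6)
    = √(510,030.67) ≈ 714.16 → Q = 714 units
Ordering: D/Q × S = 63,950/714 × £130 = £11,643.56
Holding:  Q/2 × H = 714/2 × £32.6 = £11,638.20
Total = £11,643.56 + £11,638.20 = £23,281.76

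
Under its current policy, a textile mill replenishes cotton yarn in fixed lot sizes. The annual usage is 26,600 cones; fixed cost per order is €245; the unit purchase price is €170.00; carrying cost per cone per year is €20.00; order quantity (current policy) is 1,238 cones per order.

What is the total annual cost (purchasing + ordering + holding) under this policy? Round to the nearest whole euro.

Annual ordering cost = (D/Q)·S = (26,600/1,238) × 245 = €5,264.14
Annual holding cost  = (Q/2)·H = (1,238/2) × 20 = €12,380.00
Purchase cost = D·C = 26,600 × 170 = €4,522,000.00
Total = €5,264.14 + €12,380.00 + €4,522,000.00 = €4,539,644.14

€4,539,644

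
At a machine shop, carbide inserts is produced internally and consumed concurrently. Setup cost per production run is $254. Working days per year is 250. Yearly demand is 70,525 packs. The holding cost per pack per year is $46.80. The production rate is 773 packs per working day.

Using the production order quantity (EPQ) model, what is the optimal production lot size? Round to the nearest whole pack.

d = 70,525/250 = 282.1000 packs/day;  effective holding cost H(1 − d/p) = 46.8·(1 − 282.1000/773) = 29.72072
Q* = √(2DS / H_eff) = √(2·70,525·254 / 29.72072) ≈ 1,097.93

1,098 packs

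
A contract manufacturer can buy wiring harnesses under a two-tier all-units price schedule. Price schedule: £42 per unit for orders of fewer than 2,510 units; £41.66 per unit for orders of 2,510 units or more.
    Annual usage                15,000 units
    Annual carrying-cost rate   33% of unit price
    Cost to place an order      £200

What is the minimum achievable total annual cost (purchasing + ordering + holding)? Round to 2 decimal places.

H₁ = 33%×£42 = £13.8600;  H₂ = 33%×£41.66 = £13.7478
EOQ₁ = √(2×15,000×200/13.8600) = 657.95  (< 2,510, feasible at tier 1)
EOQ₂ = √(2×15,000×200/13.7478) = 660.63  (< 2,510 → use Q = 2,510 at tier-2 price)
TC(tier 1 (EOQ₁), Q≈658.0) = £639,119.21
TC(tier 2, Q≈2,510.0) = £643,348.71
Minimum at tier 1 (EOQ₁): £639,119.21

£639,119.21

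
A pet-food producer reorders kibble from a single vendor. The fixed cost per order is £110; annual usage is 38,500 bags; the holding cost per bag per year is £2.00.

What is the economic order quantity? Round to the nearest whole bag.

EOQ = √(2DS/H) = √(2 × 38,500 × 110 / 2)
    = √(4,235,000.00) ≈ 2,057.91

2,058 bags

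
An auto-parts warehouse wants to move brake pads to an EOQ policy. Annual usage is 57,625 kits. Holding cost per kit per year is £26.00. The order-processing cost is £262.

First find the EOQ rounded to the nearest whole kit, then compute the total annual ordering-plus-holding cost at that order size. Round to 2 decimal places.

£28,019.33

EOQ = √(2DS/H) = √(2 × 57,625 × 262 / 26)
    = √(1,161,365.38) ≈ 1,077.67 → Q = 1,078 kits
Orders/yr = 57,625/1,078 = 53.455; ordering cost = 53.455 × £262 = £14,005.33
Average inventory = 1,078/2 = 539; holding cost = 539 × £26 = £14,014.00
Total = £14,005.33 + £14,014.00 = £28,019.33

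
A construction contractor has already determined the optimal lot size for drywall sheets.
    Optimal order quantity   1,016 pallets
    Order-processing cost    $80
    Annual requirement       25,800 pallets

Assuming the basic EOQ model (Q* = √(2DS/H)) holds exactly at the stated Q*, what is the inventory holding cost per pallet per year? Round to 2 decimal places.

$4.00

From Q* = √(2DS/H) ⇒ Q*² = 2DS/H.
H = 2DS / Q² = 2 × 25,800 × 80 / 1,016² = 3.9990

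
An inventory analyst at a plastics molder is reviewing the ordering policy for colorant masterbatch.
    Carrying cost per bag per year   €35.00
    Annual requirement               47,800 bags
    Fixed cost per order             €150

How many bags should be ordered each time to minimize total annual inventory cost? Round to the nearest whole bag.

640 bags

2DS/H = 2·47,800·150/35 = 409,714.29
EOQ = √409,714.29 ≈ 640.09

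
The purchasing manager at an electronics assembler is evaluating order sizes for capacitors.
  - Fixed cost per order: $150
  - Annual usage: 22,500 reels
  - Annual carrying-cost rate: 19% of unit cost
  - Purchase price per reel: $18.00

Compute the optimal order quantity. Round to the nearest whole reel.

1,405 reels

Carrying cost H = $18 × 19% = $3.4200/reel/yr
2DS/H = 2·22,500·150/3.42 = 1,973,684.21
EOQ = √1,973,684.21 ≈ 1,404.88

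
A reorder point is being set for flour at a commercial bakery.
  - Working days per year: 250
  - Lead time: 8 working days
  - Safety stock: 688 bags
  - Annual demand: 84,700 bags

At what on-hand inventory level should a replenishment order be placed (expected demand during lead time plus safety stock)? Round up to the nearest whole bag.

Daily demand d = 84,700 / 250 = 338.800 bags/day
Demand during lead time = 338.800 × 8 = 2,710.40
Reorder point = 2,710.40 + 688 = 3,398.40 → round up

3,399 bags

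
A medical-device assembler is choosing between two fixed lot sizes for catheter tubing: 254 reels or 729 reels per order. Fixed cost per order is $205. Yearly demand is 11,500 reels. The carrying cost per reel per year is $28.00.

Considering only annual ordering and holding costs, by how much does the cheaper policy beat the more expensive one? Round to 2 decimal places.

Annual cost at Q: ordering D·S/Q plus holding Q·H/2.
TC(254) = (11,500/254)×205 + (254/2)×28 = $12,837.50
TC(729) = (11,500/729)×205 + (729/2)×28 = $13,439.88
Lots of 254 are cheaper by $602.39.

$602.39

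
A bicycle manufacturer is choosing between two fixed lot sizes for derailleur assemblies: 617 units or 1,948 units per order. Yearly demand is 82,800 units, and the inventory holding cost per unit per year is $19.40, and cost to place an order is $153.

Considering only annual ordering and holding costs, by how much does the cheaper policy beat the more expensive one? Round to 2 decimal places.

$1,118.27

Annual cost at Q: ordering D·S/Q plus holding Q·H/2.
TC(617) = (82,800/617)×153 + (617/2)×19.4 = $26,517.15
TC(1,948) = (82,800/1,948)×153 + (1,948/2)×19.4 = $25,398.89
|ΔTC| = |$26,517.15 − $25,398.89| = $1,118.27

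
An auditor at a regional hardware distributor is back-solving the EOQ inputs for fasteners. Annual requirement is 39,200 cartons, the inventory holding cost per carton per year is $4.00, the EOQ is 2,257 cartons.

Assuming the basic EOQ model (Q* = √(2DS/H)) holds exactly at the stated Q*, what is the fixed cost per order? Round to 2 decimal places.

From Q* = √(2DS/H) ⇒ Q*² = 2DS/H.
S = Q²H / (2D) = 2,257² × 4 / (2 × 39,200) = 259.9005

$259.90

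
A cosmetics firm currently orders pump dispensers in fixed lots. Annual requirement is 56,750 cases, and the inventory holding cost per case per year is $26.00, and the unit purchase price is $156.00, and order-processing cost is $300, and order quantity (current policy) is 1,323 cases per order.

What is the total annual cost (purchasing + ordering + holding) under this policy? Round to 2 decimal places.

$8,883,067.48

Orders/yr = 56,750/1,323 = 42.895; ordering cost = 42.895 × $300 = $12,868.48
Average inventory = 1,323/2 = 661.5; holding cost = 661.5 × $26 = $17,199.00
Purchase cost = D·C = 56,750 × 156 = $8,853,000.00
Total = $12,868.48 + $17,199.00 + $8,853,000.00 = $8,883,067.48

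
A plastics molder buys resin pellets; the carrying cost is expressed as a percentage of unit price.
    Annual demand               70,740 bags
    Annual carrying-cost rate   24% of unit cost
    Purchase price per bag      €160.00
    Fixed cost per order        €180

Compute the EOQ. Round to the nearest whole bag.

Holding cost per bag per year: H = 24% × €160 = €38.4000
EOQ = √(2DS/H) = √(2 × 70,740 × 180 / 38.4)
    = √(663,187.50) ≈ 814.36

814 bags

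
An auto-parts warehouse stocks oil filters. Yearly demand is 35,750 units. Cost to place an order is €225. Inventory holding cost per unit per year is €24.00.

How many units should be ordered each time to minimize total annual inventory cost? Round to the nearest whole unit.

Optimal lot size Q* = (2 × 35,750 × €225 / €24)^½ ≈ 818.73

819 units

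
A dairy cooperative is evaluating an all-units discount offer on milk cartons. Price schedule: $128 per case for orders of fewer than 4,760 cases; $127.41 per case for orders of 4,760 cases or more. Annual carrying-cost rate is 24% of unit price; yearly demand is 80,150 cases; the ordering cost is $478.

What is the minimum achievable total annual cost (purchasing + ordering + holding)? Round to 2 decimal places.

$10,292,736.77

H₁ = 24%×$128 = $30.7200;  H₂ = 24%×$127.41 = $30.5784
EOQ₁ = √(2×80,150×478/30.7200) = 1,579.32  (< 4,760, feasible at tier 1)
EOQ₂ = √(2×80,150×478/30.5784) = 1,582.97  (< 4,760 → use Q = 4,760 at tier-2 price)
TC(tier 1 (EOQ₁), Q≈1,579.3) = $10,307,716.71
TC(tier 2, Q≈4,760.0) = $10,292,736.77
Minimum at tier 2: $10,292,736.77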